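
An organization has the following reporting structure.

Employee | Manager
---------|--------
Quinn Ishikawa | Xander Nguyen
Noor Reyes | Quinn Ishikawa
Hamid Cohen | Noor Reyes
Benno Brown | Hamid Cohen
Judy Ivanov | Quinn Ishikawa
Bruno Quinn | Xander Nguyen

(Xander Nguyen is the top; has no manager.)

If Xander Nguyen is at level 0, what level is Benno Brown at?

4

Chain from Benno Brown up to Xander Nguyen: Benno Brown → Hamid Cohen → Noor Reyes → Quinn Ishikawa → Xander Nguyen. That is 4 steps up, so Benno Brown is 4 levels below Xander Nguyen.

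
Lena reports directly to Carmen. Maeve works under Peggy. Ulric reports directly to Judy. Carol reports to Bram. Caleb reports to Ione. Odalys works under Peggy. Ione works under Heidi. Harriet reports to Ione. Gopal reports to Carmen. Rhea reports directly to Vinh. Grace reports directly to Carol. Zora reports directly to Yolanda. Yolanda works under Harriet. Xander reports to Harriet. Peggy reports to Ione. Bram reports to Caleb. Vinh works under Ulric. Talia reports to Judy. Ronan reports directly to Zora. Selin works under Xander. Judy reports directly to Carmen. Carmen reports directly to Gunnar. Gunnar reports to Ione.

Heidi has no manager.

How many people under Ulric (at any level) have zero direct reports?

The only person in Ulric's organization with no one reporting to them is Rhea. That is 1.

1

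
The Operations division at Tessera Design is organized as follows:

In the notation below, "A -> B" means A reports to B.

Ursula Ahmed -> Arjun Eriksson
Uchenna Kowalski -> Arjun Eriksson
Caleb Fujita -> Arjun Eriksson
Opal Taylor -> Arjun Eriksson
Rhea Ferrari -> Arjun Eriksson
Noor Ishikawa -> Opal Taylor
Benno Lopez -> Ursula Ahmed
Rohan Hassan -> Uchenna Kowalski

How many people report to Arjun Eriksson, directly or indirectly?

Arjun Eriksson directly manages Ursula Ahmed, Uchenna Kowalski, Caleb Fujita, Opal Taylor, Rhea Ferrari. Under Ursula Ahmed: Benno Lopez (1). Under Uchenna Kowalski: Rohan Hassan (1). Caleb Fujita has no reports. Under Opal Taylor: Noor Ishikawa (1). Rhea Ferrari has no reports. So Arjun Eriksson's organization is 5 direct reports plus everyone under them: 2 + 2 + 1 + 2 + 1 = 8.

8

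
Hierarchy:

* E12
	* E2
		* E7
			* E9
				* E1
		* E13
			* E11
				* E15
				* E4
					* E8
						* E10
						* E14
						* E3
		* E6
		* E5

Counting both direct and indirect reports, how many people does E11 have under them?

E11 directly manages E15, E4. E15 has no reports. Under E4: E8, E3, E14, E10 (4). So E11's organization is 2 direct reports plus everyone under them: 1 + 5 = 6.

6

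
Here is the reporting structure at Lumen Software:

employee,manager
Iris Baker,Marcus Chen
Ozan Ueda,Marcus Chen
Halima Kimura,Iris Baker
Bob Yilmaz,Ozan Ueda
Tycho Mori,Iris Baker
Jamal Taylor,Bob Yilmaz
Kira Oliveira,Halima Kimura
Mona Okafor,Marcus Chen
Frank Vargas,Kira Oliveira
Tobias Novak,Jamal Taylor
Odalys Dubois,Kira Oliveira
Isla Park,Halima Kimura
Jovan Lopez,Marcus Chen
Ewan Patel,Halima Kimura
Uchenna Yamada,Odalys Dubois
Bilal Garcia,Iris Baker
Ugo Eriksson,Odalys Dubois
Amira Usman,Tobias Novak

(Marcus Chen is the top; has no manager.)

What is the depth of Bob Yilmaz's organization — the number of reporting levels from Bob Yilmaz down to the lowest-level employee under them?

3

The longest chain under Bob Yilmaz runs Bob Yilmaz → Jamal Taylor → Tobias Novak → Amira Usman, which is 3 levels below Bob Yilmaz.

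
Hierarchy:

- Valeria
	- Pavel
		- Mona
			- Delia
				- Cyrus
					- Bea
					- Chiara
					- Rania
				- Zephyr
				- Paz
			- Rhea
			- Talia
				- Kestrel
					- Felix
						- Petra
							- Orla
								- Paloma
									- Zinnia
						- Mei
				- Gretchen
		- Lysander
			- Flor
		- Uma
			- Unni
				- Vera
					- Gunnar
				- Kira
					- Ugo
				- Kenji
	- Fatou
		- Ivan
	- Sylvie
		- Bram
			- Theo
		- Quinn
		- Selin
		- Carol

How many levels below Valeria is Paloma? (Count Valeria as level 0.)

8

Chain from Paloma up to Valeria: Paloma → Orla → Petra → Felix → Kestrel → Talia → Mona → Pavel → Valeria. That is 8 steps up, so Paloma is 8 levels below Valeria.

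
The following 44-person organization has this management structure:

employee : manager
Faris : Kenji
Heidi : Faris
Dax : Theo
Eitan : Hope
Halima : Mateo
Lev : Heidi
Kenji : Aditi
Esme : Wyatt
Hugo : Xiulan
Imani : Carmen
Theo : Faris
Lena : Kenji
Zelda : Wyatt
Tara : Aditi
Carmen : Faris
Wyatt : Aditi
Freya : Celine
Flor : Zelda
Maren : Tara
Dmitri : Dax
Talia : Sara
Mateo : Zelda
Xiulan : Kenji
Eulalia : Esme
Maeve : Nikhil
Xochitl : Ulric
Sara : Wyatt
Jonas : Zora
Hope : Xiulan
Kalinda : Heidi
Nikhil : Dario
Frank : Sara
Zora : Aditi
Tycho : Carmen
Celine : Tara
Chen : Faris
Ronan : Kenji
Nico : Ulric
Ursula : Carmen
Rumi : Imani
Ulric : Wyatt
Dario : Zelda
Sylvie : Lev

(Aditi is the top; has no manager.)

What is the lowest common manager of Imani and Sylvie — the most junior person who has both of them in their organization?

Faris

Imani's chain of managers is Carmen, Faris, Kenji, Aditi. Sylvie's chain of managers is Lev, Heidi, Faris, Kenji, Aditi. The first manager that appears in both chains is Faris.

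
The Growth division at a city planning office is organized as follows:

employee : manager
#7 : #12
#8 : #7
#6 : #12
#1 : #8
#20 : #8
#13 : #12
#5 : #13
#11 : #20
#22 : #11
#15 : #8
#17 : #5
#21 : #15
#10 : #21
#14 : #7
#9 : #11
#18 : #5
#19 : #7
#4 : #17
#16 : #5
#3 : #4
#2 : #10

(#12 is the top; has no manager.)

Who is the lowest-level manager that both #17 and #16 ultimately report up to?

#17's chain of managers is #5, #13, #12. #16's chain of managers is #5, #13, #12. The first manager that appears in both chains is #5.

#5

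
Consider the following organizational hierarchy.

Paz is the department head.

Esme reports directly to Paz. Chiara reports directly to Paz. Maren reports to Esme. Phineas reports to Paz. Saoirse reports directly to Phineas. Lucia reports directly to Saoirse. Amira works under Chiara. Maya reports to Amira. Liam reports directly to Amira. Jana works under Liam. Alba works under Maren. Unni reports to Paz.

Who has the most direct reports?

Direct-report counts: Paz has 4; Phineas has 1; Saoirse has 1; Chiara has 1; Amira has 2; Liam has 1; Esme has 1; Maren has 1. The largest is 4, held by Paz.

Paz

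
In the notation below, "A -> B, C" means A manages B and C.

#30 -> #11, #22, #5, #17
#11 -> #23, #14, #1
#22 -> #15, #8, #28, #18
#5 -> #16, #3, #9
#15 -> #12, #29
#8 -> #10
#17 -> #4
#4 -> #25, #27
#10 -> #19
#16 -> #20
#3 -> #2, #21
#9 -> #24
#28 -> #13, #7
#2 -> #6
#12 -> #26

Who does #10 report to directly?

#10 reports directly to #8.

#8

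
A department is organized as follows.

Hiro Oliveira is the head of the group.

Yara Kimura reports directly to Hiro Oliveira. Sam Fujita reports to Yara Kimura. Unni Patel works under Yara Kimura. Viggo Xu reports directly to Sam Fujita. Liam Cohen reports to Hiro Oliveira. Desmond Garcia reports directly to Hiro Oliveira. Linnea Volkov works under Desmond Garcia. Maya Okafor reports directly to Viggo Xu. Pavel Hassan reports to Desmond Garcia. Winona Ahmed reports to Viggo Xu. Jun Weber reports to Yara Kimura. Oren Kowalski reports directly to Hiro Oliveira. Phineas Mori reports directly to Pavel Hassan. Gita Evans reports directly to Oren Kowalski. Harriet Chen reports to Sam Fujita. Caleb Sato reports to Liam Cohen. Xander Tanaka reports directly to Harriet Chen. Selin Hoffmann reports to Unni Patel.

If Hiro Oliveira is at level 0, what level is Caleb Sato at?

Chain from Caleb Sato up to Hiro Oliveira: Caleb Sato → Liam Cohen → Hiro Oliveira. That is 2 steps up, so Caleb Sato is 2 levels below Hiro Oliveira.

2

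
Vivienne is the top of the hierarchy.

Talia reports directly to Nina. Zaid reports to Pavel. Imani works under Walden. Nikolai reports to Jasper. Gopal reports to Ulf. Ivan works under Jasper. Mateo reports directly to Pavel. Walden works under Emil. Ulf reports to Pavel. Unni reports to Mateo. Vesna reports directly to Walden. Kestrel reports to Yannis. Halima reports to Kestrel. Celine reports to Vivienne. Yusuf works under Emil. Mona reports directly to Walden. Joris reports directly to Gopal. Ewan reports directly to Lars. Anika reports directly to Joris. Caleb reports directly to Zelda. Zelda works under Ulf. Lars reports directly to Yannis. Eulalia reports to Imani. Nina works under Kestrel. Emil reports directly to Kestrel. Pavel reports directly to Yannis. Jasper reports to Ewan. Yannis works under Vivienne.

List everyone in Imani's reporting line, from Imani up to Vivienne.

Imani reports to Walden. Walden reports to Emil. Emil reports to Kestrel. Kestrel reports to Yannis. Yannis reports to Vivienne. Vivienne is at the top.

Imani -> Walden -> Emil -> Kestrel -> Yannis -> Vivienne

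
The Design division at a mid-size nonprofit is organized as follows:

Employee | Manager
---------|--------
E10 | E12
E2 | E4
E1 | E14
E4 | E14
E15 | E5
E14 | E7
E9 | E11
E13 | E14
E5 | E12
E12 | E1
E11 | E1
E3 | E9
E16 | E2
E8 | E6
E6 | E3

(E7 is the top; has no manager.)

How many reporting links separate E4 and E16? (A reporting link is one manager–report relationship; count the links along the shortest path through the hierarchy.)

2

E16 is in E4's organization: the chain from E16 up to E4 is E16 → E2 → E4, which is 2 links.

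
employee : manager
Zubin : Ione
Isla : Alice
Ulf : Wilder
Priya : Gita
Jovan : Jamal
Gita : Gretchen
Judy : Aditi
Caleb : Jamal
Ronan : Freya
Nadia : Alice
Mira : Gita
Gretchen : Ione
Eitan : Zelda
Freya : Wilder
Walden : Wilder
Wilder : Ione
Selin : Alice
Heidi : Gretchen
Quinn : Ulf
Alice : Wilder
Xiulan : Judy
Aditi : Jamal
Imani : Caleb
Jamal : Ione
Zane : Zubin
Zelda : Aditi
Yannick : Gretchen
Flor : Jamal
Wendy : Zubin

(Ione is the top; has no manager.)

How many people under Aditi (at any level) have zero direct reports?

2

The people in Aditi's organization with no one reporting to them are Eitan, Xiulan. That is 2.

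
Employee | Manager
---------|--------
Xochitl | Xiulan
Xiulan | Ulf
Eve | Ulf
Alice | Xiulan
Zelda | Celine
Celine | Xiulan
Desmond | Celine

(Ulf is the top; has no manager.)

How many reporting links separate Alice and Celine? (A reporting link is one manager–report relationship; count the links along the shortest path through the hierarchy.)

Alice is 1 level below Xiulan, and Celine is 1 level below Xiulan (their lowest common manager). The shortest path runs up from Alice to Xiulan and back down to Celine: 1 + 1 = 2 links.

2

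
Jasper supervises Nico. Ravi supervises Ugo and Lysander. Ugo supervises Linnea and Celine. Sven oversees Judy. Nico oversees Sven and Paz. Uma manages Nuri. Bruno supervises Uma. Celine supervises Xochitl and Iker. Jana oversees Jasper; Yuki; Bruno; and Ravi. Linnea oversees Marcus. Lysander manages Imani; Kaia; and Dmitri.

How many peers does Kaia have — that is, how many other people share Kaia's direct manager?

Kaia reports to Lysander. Lysander's other direct reports are Imani, Dmitri — 2 peers.

2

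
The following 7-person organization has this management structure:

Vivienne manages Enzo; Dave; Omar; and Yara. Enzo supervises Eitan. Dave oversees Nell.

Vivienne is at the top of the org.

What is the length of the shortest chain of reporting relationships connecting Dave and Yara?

Dave is 1 level below Vivienne, and Yara is 1 level below Vivienne (their lowest common manager). The shortest path runs up from Dave to Vivienne and back down to Yara: 1 + 1 = 2 links.

2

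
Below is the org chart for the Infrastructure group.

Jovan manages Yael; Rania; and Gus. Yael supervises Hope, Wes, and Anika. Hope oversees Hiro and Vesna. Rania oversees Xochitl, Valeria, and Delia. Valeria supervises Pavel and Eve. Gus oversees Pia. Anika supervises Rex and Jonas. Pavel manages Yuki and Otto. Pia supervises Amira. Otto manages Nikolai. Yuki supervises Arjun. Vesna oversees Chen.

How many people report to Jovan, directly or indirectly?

22

Jovan directly manages Yael, Rania, Gus. Under Yael: Anika, Jonas, Rex, Wes, Hope, Vesna, Chen, Hiro (8). Under Rania: Delia, Xochitl, Valeria, Eve, Pavel, Yuki, Arjun, Otto, Nikolai (9). Under Gus: Pia, Amira (2). So Jovan's organization is 3 direct reports plus everyone under them: 9 + 10 + 3 = 22.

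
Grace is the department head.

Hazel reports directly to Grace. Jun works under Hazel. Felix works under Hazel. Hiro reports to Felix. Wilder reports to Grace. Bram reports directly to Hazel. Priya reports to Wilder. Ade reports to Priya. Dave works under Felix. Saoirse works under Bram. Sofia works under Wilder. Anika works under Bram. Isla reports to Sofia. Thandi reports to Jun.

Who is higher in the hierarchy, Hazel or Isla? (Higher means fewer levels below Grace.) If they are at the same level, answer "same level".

Hazel

Hazel is 1 level below Grace; Isla is 3. Hazel is higher.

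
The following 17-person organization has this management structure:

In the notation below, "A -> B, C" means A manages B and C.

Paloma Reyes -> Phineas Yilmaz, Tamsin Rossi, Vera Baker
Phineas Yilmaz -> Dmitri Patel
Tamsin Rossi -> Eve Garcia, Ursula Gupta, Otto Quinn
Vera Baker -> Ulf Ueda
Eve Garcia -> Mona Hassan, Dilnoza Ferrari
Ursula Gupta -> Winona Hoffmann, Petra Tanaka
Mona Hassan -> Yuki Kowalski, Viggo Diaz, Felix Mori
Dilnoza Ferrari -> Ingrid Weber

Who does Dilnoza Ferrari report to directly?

Eve Garcia

Dilnoza Ferrari reports directly to Eve Garcia.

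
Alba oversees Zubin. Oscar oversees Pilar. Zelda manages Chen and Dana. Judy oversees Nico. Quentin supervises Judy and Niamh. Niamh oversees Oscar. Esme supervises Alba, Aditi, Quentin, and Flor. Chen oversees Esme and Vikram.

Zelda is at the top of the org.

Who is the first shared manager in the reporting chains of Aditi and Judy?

Aditi's chain of managers is Esme, Chen, Zelda. Judy's chain of managers is Quentin, Esme, Chen, Zelda. The first manager that appears in both chains is Esme.

Esme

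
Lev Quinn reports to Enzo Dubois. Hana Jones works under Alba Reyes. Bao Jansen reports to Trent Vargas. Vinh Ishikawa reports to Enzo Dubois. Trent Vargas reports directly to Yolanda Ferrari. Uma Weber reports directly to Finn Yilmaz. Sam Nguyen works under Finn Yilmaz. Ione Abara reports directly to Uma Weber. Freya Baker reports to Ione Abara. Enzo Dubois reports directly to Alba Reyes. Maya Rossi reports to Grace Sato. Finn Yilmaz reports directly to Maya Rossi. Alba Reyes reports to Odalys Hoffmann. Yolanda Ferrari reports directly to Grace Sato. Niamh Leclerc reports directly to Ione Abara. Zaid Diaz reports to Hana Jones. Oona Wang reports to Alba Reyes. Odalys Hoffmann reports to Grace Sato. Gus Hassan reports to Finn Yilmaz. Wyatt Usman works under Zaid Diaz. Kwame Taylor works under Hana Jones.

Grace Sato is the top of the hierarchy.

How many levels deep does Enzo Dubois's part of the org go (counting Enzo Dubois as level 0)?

1

The longest chain under Enzo Dubois runs Enzo Dubois → Lev Quinn, which is 1 level below Enzo Dubois.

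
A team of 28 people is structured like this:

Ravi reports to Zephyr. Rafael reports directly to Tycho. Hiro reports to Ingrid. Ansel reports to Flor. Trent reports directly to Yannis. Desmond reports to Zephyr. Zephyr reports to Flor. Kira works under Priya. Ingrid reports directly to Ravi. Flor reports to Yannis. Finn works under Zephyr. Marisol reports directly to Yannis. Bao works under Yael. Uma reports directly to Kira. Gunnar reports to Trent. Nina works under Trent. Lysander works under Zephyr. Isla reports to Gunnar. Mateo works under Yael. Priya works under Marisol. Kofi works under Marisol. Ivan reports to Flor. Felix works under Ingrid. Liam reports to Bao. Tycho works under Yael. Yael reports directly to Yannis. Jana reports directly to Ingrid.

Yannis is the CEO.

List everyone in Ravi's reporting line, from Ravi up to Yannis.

Ravi reports to Zephyr. Zephyr reports to Flor. Flor reports to Yannis. Yannis is at the top.

Ravi -> Zephyr -> Flor -> Yannis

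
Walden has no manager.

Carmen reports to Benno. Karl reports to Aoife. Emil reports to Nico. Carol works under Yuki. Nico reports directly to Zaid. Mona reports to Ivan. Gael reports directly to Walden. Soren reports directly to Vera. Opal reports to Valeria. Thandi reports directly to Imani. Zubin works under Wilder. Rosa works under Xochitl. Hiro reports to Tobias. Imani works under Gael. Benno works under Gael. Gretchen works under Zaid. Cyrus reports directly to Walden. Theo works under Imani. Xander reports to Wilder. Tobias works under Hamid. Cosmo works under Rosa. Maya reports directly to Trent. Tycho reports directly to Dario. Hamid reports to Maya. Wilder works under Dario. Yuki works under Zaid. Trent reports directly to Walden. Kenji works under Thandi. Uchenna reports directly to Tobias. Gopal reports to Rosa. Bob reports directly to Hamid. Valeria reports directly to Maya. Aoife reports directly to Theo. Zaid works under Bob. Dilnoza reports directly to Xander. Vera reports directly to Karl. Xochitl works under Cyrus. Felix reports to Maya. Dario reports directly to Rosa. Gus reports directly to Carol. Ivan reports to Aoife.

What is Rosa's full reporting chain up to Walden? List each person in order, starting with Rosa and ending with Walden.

Rosa reports to Xochitl. Xochitl reports to Cyrus. Cyrus reports to Walden. Walden is at the top.

Rosa -> Xochitl -> Cyrus -> Walden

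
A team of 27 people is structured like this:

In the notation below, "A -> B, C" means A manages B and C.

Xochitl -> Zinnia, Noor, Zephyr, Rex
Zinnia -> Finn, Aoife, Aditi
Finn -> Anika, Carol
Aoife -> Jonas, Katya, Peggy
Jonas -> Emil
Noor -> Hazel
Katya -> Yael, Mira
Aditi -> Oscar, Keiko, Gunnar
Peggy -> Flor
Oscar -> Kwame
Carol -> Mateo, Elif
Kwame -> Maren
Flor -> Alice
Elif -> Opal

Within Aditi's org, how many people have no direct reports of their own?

3

The people in Aditi's organization with no one reporting to them are Gunnar, Keiko, Maren. That is 3.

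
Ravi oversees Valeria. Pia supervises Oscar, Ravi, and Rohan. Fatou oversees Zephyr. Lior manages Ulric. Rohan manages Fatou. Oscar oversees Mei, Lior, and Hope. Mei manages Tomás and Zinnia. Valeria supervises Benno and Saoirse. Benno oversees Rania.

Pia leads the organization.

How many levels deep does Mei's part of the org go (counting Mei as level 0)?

1

The longest chain under Mei runs Mei → Tomás, which is 1 level below Mei.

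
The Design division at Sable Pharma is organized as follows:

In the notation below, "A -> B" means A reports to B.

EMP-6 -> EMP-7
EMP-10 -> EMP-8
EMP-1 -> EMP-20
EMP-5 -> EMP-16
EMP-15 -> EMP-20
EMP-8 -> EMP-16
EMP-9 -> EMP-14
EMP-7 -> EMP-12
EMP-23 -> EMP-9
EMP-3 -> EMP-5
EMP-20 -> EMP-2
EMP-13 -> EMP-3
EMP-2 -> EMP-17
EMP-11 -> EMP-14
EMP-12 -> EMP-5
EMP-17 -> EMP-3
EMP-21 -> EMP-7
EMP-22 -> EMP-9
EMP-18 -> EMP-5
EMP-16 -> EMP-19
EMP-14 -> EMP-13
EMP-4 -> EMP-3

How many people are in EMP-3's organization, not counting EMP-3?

EMP-3 directly manages EMP-17, EMP-13, EMP-4. Under EMP-17: EMP-2, EMP-20, EMP-1, EMP-15 (4). Under EMP-13: EMP-14, EMP-9, EMP-23, EMP-22, EMP-11 (5). EMP-4 has no reports. So EMP-3's organization is 3 direct reports plus everyone under them: 5 + 6 + 1 = 12.

12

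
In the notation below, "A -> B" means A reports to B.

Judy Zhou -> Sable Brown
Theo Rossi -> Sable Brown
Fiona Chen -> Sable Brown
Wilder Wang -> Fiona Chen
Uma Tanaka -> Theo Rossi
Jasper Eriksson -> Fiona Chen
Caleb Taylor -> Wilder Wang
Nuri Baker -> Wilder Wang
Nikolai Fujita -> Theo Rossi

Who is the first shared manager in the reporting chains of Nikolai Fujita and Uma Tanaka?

Theo Rossi

Nikolai Fujita's chain of managers is Theo Rossi, Sable Brown. Uma Tanaka's chain of managers is Theo Rossi, Sable Brown. The first manager that appears in both chains is Theo Rossi.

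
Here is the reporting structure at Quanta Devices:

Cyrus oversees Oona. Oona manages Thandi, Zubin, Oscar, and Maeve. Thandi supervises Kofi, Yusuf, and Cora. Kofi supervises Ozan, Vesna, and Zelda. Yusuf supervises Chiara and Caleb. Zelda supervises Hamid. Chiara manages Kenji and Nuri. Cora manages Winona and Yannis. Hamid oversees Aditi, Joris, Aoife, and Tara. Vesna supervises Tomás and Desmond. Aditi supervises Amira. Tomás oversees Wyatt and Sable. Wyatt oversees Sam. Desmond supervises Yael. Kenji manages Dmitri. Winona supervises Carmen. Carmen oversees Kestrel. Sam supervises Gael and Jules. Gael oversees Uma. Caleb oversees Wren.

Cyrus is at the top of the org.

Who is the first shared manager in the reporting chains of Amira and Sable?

Kofi

Amira's chain of managers is Aditi, Hamid, Zelda, Kofi, Thandi, Oona, Cyrus. Sable's chain of managers is Tomás, Vesna, Kofi, Thandi, Oona, Cyrus. The first manager that appears in both chains is Kofi.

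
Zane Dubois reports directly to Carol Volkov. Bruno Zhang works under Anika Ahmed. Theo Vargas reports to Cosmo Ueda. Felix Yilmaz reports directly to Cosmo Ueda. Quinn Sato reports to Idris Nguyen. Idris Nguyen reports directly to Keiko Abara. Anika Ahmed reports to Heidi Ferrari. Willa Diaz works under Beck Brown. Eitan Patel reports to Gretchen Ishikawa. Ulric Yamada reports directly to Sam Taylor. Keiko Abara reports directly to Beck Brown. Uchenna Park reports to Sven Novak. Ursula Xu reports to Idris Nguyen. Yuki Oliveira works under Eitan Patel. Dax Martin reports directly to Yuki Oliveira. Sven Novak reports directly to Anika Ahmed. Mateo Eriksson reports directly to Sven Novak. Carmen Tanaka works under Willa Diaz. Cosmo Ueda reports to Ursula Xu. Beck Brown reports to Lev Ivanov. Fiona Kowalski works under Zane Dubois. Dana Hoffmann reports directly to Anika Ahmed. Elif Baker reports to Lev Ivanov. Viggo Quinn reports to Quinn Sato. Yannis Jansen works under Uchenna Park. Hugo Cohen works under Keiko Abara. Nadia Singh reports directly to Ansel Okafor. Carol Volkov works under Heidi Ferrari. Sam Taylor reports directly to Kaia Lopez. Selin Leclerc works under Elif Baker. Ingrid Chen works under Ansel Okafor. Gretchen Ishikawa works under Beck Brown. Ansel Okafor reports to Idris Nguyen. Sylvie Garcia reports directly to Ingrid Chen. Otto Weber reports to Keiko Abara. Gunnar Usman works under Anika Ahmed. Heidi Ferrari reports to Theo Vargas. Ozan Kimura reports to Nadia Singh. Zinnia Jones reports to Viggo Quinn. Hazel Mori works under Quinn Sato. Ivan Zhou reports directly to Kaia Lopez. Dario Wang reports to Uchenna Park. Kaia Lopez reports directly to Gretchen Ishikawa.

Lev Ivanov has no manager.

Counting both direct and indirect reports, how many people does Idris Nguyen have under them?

26

Idris Nguyen directly manages Ursula Xu, Quinn Sato, Ansel Okafor. Under Ursula Xu: Cosmo Ueda, Felix Yilmaz, Theo Vargas, Heidi Ferrari, Carol Volkov, Zane Dubois, Fiona Kowalski, Anika Ahmed, Bruno Zhang, Dana Hoffmann, Gunnar Usman, Sven Novak, Mateo Eriksson, Uchenna Park, Yannis Jansen, Dario Wang (16). Under Quinn Sato: Viggo Quinn, Zinnia Jones, Hazel Mori (3). Under Ansel Okafor: Ingrid Chen, Sylvie Garcia, Nadia Singh, Ozan Kimura (4). So Idris Nguyen's organization is 3 direct reports plus everyone under them: 17 + 4 + 5 = 26.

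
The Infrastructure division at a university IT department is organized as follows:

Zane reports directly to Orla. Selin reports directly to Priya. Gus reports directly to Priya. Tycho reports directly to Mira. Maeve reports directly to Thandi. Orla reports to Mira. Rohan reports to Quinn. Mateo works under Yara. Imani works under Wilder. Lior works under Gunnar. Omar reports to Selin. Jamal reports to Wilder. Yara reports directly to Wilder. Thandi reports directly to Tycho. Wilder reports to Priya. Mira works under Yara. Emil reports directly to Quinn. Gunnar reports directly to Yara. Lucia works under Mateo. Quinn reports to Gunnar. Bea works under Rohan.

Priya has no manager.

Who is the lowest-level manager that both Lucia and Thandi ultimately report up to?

Yara

Lucia's chain of managers is Mateo, Yara, Wilder, Priya. Thandi's chain of managers is Tycho, Mira, Yara, Wilder, Priya. The first manager that appears in both chains is Yara.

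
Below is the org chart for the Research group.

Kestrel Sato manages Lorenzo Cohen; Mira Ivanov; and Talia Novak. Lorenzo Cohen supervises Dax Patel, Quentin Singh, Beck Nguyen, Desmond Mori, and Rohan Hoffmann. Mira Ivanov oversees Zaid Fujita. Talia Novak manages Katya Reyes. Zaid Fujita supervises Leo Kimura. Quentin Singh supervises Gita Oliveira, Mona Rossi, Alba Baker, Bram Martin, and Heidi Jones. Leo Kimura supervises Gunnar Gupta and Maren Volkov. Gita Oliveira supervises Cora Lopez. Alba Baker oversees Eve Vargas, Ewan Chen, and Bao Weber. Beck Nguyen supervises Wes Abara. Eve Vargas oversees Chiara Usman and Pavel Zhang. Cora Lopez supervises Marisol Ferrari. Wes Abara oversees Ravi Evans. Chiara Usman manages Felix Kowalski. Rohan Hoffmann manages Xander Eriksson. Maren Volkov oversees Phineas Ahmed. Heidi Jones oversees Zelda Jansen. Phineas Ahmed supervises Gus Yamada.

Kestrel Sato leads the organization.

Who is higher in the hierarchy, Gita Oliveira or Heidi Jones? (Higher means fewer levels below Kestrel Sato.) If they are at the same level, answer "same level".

Both Gita Oliveira and Heidi Jones are 3 levels below Kestrel Sato.

same level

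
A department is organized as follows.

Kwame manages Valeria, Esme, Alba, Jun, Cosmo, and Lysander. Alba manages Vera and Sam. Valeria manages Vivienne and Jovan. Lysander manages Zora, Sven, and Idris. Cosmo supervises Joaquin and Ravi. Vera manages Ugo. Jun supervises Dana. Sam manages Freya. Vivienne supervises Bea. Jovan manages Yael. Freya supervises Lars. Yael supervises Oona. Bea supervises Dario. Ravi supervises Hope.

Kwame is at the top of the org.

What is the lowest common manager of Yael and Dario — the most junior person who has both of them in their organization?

Valeria

Yael's chain of managers is Jovan, Valeria, Kwame. Dario's chain of managers is Bea, Vivienne, Valeria, Kwame. The first manager that appears in both chains is Valeria.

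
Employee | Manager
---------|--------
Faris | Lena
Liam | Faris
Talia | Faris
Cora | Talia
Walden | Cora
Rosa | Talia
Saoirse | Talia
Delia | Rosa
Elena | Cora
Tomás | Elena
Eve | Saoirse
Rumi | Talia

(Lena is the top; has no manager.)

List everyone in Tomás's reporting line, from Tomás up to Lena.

Tomás reports to Elena. Elena reports to Cora. Cora reports to Talia. Talia reports to Faris. Faris reports to Lena. Lena is at the top.

Tomás -> Elena -> Cora -> Talia -> Faris -> Lena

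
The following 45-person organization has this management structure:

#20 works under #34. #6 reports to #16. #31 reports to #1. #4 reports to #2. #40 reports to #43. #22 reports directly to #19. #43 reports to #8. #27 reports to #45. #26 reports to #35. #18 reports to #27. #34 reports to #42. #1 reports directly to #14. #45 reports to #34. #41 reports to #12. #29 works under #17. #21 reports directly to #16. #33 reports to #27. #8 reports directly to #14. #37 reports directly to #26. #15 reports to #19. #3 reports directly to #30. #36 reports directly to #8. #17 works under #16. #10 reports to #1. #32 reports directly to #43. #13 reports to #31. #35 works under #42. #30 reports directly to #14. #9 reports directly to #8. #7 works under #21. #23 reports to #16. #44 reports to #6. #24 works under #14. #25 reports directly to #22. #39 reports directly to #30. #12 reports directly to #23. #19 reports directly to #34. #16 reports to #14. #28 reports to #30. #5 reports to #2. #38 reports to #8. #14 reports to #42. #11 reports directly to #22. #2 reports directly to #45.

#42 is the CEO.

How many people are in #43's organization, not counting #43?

2

#43 directly manages #40, #32. #40 has no reports. #32 has no reports. So #43's organization is 2 direct reports plus everyone under them: 1 + 1 = 2.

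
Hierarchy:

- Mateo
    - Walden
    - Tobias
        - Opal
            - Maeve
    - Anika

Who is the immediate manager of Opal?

Opal reports directly to Tobias.

Tobias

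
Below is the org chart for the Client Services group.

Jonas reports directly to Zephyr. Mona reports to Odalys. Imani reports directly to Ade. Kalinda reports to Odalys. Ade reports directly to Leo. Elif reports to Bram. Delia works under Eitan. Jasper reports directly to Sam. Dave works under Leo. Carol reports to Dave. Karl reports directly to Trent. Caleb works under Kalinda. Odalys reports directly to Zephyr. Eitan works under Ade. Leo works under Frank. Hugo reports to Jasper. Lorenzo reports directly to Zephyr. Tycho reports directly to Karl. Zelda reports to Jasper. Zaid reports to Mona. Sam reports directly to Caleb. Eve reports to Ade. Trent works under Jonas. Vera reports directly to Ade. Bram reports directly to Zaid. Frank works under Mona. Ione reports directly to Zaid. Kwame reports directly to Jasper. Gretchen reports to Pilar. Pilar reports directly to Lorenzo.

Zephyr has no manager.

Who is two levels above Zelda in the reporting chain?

Zelda reports to Jasper, and Jasper reports to Sam. So Zelda's skip-level manager is Sam.

Sam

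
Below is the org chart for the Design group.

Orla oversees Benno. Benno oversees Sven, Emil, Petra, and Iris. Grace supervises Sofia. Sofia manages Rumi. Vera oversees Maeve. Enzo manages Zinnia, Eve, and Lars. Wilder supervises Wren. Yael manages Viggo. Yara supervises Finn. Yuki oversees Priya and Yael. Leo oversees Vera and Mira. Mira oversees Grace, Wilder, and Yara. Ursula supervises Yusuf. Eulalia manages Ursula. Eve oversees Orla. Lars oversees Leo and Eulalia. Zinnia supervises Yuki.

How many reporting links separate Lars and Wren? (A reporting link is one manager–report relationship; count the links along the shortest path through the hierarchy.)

Wren is in Lars's organization: the chain from Wren up to Lars is Wren → Wilder → Mira → Leo → Lars, which is 4 links.

4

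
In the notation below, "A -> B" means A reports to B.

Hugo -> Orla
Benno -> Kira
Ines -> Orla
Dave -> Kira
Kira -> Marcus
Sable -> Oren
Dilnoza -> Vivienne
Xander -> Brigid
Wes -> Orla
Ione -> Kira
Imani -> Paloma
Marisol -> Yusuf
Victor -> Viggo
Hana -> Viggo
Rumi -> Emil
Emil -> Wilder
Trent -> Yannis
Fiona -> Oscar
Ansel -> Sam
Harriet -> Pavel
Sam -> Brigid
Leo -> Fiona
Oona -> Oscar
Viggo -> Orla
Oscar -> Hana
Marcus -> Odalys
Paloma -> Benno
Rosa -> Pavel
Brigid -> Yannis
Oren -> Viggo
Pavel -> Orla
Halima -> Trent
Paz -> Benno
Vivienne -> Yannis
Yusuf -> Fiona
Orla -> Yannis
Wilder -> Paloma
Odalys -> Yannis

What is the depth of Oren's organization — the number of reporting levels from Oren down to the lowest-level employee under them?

1

The longest chain under Oren runs Oren → Sable, which is 1 level below Oren.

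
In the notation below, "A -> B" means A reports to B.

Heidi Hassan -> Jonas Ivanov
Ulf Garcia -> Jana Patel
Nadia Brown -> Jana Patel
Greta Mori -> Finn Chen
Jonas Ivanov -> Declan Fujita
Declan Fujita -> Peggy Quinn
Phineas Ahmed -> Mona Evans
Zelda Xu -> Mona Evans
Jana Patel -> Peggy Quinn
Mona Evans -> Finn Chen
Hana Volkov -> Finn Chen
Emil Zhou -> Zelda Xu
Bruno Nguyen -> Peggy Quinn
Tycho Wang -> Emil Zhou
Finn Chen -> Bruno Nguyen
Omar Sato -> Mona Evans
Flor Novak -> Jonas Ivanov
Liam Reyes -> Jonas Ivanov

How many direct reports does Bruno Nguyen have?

Bruno Nguyen directly manages Finn Chen. That is 1 direct report.

1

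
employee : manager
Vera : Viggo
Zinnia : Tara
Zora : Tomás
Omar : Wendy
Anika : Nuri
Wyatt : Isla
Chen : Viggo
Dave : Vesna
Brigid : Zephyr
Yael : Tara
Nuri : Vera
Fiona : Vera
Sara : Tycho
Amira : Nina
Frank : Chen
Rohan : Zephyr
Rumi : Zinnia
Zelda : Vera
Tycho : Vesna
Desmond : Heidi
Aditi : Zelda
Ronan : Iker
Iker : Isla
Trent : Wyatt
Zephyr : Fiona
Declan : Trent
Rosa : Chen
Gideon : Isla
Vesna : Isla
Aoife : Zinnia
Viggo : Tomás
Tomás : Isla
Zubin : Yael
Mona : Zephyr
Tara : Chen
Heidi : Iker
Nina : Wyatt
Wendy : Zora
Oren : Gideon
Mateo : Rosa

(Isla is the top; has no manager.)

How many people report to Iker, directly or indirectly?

Iker directly manages Heidi, Ronan. Under Heidi: Desmond (1). Ronan has no reports. So Iker's organization is 2 direct reports plus everyone under them: 2 + 1 = 3.

3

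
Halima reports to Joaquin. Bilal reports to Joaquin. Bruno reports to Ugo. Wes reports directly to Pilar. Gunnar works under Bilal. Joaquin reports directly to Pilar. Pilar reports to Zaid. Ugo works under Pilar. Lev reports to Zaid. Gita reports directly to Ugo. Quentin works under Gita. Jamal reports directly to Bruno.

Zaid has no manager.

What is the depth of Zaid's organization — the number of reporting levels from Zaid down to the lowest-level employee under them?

The longest chain under Zaid runs Zaid → Pilar → Joaquin → Bilal → Gunnar, which is 4 levels below Zaid.

4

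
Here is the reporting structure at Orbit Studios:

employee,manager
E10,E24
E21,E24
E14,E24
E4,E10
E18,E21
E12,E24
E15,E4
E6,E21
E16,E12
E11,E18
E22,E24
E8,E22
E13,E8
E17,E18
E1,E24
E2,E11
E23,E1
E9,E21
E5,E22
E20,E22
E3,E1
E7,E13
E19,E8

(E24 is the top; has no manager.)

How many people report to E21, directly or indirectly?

E21 directly manages E18, E6, E9. Under E18: E17, E11, E2 (3). E6 has no reports. E9 has no reports. So E21's organization is 3 direct reports plus everyone under them: 4 + 1 + 1 = 6.

6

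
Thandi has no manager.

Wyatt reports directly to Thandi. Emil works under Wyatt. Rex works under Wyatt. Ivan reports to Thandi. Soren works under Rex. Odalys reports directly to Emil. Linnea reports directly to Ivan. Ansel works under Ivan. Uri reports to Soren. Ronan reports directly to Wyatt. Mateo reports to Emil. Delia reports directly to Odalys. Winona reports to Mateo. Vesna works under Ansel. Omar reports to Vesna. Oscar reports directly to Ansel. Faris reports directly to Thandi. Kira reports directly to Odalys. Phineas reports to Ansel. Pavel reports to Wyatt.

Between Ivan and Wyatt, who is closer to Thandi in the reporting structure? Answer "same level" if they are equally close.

same level

Both Ivan and Wyatt are 1 level below Thandi.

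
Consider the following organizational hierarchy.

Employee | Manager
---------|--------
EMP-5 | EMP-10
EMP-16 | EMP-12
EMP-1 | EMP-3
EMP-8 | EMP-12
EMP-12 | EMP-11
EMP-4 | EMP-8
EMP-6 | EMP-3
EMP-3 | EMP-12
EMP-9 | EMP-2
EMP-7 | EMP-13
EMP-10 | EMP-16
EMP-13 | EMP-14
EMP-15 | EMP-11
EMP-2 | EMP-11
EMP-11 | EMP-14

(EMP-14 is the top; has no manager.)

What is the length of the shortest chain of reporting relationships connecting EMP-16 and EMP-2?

EMP-16 is 2 levels below EMP-11, and EMP-2 is 1 level below EMP-11 (their lowest common manager). The shortest path runs up from EMP-16 to EMP-11 and back down to EMP-2: 2 + 1 = 3 links.

3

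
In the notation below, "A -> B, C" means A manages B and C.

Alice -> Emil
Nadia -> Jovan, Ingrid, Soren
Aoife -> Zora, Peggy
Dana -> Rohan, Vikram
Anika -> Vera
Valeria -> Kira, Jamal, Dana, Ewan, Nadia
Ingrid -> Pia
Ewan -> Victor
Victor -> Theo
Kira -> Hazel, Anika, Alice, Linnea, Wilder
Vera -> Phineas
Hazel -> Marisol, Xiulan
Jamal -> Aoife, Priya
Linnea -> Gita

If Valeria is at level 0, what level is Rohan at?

2

Chain from Rohan up to Valeria: Rohan → Dana → Valeria. That is 2 steps up, so Rohan is 2 levels below Valeria.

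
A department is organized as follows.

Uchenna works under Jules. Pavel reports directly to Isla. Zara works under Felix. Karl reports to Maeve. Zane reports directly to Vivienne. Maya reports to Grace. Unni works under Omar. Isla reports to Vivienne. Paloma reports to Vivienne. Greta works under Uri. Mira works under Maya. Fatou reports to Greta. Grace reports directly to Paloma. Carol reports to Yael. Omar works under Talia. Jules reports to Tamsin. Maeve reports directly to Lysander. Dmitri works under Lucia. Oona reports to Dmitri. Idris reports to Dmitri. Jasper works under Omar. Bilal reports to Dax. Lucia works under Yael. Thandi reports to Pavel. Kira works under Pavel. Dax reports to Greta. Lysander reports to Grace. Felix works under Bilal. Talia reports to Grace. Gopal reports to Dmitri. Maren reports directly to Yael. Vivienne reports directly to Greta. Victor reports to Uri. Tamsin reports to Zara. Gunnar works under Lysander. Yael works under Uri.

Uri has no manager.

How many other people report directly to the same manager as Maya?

Maya reports to Grace. Grace's other direct reports are Lysander, Talia — 2 peers.

2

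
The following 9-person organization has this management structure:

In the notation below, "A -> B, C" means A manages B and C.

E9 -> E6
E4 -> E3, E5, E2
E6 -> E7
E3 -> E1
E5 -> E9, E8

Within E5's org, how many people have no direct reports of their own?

2

The people in E5's organization with no one reporting to them are E8, E7. That is 2.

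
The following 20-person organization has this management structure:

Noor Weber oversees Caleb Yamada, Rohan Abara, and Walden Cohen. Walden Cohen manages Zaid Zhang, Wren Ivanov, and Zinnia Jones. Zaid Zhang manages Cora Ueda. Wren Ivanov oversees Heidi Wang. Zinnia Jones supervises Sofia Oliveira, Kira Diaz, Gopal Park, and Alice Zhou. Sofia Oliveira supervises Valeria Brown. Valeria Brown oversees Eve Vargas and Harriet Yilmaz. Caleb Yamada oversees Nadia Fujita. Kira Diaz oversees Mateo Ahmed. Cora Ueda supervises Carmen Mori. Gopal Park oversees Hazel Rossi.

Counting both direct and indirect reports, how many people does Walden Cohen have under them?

15

Walden Cohen directly manages Zaid Zhang, Wren Ivanov, Zinnia Jones. Under Zaid Zhang: Cora Ueda, Carmen Mori (2). Under Wren Ivanov: Heidi Wang (1). Under Zinnia Jones: Alice Zhou, Gopal Park, Hazel Rossi, Kira Diaz, Mateo Ahmed, Sofia Oliveira, Valeria Brown, Eve Vargas, Harriet Yilmaz (9). So Walden Cohen's organization is 3 direct reports plus everyone under them: 3 + 2 + 10 = 15.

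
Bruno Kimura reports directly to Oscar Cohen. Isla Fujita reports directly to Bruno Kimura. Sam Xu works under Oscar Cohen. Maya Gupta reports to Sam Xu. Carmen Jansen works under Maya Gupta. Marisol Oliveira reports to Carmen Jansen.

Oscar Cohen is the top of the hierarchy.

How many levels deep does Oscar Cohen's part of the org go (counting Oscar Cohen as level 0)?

The longest chain under Oscar Cohen runs Oscar Cohen → Sam Xu → Maya Gupta → Carmen Jansen → Marisol Oliveira, which is 4 levels below Oscar Cohen.

4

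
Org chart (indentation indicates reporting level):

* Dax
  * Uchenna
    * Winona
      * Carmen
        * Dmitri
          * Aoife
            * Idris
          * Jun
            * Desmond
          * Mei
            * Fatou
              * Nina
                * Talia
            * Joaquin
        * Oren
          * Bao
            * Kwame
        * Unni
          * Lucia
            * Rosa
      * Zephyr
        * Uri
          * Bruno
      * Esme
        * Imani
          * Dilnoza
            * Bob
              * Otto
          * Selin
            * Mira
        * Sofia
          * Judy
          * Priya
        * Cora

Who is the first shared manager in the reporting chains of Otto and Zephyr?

Winona

Otto's chain of managers is Bob, Dilnoza, Imani, Esme, Winona, Uchenna, Dax. Zephyr's chain of managers is Winona, Uchenna, Dax. The first manager that appears in both chains is Winona.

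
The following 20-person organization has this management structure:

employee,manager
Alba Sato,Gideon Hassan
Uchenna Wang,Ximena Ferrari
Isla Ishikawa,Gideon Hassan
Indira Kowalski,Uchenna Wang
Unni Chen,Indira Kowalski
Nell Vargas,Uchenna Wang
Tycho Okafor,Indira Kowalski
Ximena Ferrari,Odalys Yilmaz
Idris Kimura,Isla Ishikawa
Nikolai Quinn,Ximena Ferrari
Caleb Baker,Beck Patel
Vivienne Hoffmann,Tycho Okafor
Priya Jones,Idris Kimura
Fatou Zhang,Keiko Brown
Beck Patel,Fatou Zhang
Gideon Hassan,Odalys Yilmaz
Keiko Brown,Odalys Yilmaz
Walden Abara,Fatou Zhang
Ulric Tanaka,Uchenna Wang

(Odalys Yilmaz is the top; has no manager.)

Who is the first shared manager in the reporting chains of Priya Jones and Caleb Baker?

Priya Jones's chain of managers is Idris Kimura, Isla Ishikawa, Gideon Hassan, Odalys Yilmaz. Caleb Baker's chain of managers is Beck Patel, Fatou Zhang, Keiko Brown, Odalys Yilmaz. The first manager that appears in both chains is Odalys Yilmaz.

Odalys Yilmaz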